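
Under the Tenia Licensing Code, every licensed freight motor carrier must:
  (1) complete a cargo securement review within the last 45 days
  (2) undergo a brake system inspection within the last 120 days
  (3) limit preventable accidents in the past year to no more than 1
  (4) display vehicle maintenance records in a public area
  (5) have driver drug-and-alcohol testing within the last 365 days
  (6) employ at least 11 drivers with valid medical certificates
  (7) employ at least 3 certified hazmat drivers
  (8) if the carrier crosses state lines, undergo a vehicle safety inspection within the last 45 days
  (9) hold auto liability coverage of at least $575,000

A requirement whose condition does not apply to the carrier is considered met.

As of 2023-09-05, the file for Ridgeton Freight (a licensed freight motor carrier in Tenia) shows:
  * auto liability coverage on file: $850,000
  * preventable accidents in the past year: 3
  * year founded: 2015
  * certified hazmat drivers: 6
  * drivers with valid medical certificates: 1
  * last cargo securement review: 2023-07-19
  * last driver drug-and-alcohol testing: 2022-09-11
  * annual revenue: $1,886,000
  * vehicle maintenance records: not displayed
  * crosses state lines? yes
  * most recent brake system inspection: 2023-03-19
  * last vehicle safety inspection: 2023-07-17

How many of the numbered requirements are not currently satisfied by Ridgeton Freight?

1. cargo securement review 48 days ago vs limit 45 → not met
2. brake system inspection 170 days ago vs limit 120 → not met
3. preventable accidents in the past year 3 > 1 → not met
4. vehicle maintenance records absent → not met
5. driver drug-and-alcohol testing 359 days ago vs limit 365 → met
6. drivers with valid medical certificates 1 < 11 → not met
7. certified hazmat drivers 6 ≥ 3 → met
8. condition 'crosses state lines' holds; vehicle safety inspection 50 days ago vs limit 45 → not met
9. auto liability coverage $850,000 ≥ $575,000 → met
Not met: 6 of 9

6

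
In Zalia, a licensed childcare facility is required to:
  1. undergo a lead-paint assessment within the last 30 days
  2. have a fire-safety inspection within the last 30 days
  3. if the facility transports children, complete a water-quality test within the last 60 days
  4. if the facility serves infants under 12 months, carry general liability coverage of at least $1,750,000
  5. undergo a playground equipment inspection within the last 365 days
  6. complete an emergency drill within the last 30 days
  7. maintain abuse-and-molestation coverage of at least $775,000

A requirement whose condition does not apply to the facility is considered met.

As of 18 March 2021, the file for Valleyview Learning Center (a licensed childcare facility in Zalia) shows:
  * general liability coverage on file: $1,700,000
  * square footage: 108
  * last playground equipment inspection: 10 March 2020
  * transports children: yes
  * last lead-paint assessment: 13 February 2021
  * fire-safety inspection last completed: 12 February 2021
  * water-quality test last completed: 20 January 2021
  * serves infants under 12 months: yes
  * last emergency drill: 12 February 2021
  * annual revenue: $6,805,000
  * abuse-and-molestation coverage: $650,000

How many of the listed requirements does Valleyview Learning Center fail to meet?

6

1. lead-paint assessment 33 days ago vs limit 30 → not met
2. fire-safety inspection 34 days ago vs limit 30 → not met
3. condition 'transports children' holds; water-quality test 57 days ago vs limit 60 → met
4. condition 'serves infants under 12 months' holds; general liability coverage $1,700,000 < $1,750,000 → not met
5. playground equipment inspection 373 days ago vs limit 365 → not met
6. emergency drill 34 days ago vs limit 30 → not met
7. abuse-and-molestation coverage $650,000 < $775,000 → not met
Not met: 6 of 7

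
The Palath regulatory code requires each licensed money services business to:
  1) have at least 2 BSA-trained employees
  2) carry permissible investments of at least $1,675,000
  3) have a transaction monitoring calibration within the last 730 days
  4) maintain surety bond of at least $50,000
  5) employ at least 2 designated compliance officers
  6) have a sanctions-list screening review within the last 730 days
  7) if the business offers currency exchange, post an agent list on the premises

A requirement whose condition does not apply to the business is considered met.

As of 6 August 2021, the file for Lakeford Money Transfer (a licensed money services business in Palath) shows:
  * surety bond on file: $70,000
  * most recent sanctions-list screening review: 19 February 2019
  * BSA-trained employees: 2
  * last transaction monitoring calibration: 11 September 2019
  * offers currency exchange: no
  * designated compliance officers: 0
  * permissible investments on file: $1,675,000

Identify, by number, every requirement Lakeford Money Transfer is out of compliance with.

1. BSA-trained employees 2 ≥ 2 → met
2. permissible investments $1,675,000 ≥ $1,675,000 → met
3. transaction monitoring calibration 695 days ago vs limit 730 → met
4. surety bond $70,000 ≥ $50,000 → met
5. designated compliance officers 0 < 2 → not met
6. sanctions-list screening review 899 days ago vs limit 730 → not met
7. condition 'offers currency exchange' does not hold → requirement n/a → met
Not met: 5, 6

5, 6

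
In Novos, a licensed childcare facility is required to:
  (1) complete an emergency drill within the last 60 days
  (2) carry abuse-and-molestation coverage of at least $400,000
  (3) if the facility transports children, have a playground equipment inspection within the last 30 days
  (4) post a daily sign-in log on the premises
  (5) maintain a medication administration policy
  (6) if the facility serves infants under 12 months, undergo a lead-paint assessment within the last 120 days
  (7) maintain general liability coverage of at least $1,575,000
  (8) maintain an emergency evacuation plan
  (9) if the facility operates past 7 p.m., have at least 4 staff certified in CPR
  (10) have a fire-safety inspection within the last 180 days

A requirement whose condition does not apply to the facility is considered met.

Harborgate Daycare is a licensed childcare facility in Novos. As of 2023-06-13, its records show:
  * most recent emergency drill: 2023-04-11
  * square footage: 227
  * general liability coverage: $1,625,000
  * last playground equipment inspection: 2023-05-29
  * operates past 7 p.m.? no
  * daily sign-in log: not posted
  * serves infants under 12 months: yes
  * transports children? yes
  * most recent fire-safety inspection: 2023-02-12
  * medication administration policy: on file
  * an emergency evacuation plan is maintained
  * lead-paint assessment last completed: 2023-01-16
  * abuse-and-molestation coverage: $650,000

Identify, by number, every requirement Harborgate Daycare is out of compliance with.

1, 4, 6

1. emergency drill 63 days ago vs limit 60 → not met
2. abuse-and-molestation coverage $650,000 ≥ $400,000 → met
3. condition 'transports children' holds; playground equipment inspection 15 days ago vs limit 30 → met
4. daily sign-in log absent → not met
5. medication administration policy present → met
6. condition 'serves infants under 12 months' holds; lead-paint assessment 148 days ago vs limit 120 → not met
7. general liability coverage $1,625,000 ≥ $1,575,000 → met
8. emergency evacuation plan present → met
9. condition 'operates past 7 p.m.' does not hold → requirement n/a → met
10. fire-safety inspection 121 days ago vs limit 180 → met
Not met: 1, 4, 6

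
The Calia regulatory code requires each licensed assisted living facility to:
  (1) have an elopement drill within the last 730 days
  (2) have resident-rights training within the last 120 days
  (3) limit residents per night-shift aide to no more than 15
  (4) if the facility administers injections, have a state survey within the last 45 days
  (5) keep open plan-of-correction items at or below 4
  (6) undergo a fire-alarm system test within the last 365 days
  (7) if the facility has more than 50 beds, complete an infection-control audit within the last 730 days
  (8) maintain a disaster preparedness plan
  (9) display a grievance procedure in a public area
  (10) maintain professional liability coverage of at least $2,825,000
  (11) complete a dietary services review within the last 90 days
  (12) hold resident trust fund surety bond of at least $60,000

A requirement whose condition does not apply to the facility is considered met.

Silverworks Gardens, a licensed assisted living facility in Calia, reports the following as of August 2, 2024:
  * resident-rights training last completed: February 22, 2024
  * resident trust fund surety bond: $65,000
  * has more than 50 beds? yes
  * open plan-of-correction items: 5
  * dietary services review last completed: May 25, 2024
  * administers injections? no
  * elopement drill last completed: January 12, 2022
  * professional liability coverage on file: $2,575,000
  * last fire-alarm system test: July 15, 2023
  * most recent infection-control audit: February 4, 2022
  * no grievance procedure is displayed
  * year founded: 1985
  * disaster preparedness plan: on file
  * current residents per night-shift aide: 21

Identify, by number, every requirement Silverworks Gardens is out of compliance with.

1. elopement drill 933 days ago vs limit 730 → not met
2. resident-rights training 162 days ago vs limit 120 → not met
3. residents per night-shift aide 21 > 15 → not met
4. condition 'administers injections' does not hold → requirement n/a → met
5. open plan-of-correction items 5 > 4 → not met
6. fire-alarm system test 384 days ago vs limit 365 → not met
7. condition 'has more than 50 beds' holds; infection-control audit 910 days ago vs limit 730 → not met
8. disaster preparedness plan present → met
9. grievance procedure absent → not met
10. professional liability coverage $2,575,000 < $2,825,000 → not met
11. dietary services review 69 days ago vs limit 90 → met
12. resident trust fund surety bond $65,000 ≥ $60,000 → met
Not met: 1, 2, 3, 5, 6, 7, 9, 10

1, 2, 3, 5, 6, 7, 9, 10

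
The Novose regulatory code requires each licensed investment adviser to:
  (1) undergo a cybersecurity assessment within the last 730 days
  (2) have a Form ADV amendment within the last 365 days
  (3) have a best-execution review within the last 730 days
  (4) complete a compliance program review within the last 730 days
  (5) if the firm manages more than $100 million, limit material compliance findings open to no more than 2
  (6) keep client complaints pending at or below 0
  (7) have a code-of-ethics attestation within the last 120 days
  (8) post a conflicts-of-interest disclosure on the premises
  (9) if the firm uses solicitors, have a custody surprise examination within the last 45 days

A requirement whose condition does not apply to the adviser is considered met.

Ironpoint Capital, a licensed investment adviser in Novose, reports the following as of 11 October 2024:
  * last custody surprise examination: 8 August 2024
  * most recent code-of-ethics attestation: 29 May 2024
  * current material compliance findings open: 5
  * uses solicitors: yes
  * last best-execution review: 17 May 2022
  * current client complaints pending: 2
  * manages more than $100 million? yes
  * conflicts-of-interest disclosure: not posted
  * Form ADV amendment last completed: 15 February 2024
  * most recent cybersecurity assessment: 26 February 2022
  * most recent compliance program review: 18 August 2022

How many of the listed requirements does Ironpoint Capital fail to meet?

8

1. cybersecurity assessment 958 days ago vs limit 730 → not met
2. Form ADV amendment 239 days ago vs limit 365 → met
3. best-execution review 878 days ago vs limit 730 → not met
4. compliance program review 785 days ago vs limit 730 → not met
5. condition 'manages more than $100 million' holds; material compliance findings open 5 > 2 → not met
6. client complaints pending 2 > 0 → not met
7. code-of-ethics attestation 135 days ago vs limit 120 → not met
8. conflicts-of-interest disclosure absent → not met
9. condition 'uses solicitors' holds; custody surprise examination 64 days ago vs limit 45 → not met
Not met: 8 of 9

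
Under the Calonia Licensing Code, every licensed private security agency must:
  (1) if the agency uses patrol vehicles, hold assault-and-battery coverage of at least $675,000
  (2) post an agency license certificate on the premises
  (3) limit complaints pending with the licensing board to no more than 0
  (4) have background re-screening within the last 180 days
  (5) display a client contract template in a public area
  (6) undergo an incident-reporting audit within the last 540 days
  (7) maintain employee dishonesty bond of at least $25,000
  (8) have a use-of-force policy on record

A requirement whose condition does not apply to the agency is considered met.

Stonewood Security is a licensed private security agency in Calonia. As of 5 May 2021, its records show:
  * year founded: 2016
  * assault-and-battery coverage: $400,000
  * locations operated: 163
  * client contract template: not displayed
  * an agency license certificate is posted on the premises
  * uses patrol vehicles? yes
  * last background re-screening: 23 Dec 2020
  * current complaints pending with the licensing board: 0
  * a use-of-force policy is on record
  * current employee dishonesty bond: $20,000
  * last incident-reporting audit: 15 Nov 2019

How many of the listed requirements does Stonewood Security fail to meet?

1. condition 'uses patrol vehicles' holds; assault-and-battery coverage $400,000 < $675,000 → not met
2. agency license certificate present → met
3. complaints pending with the licensing board 0 ≤ 0 → met
4. background re-screening 133 days ago vs limit 180 → met
5. client contract template absent → not met
6. incident-reporting audit 537 days ago vs limit 540 → met
7. employee dishonesty bond $20,000 < $25,000 → not met
8. use-of-force policy present → met
Not met: 3 of 8

3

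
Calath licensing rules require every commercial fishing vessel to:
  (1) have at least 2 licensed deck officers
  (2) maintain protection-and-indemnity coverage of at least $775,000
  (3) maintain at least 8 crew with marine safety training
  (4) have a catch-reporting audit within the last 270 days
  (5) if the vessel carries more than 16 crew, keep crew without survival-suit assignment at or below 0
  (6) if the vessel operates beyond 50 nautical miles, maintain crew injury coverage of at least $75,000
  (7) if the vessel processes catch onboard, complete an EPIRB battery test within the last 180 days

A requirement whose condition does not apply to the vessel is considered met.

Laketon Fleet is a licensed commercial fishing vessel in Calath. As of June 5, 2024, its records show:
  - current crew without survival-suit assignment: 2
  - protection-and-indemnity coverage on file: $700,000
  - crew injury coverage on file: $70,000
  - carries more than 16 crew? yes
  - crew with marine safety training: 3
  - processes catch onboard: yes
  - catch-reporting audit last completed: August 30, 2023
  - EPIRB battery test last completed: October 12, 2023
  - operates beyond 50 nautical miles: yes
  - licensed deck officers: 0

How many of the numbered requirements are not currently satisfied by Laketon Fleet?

1. licensed deck officers 0 < 2 → not met
2. protection-and-indemnity coverage $700,000 < $775,000 → not met
3. crew with marine safety training 3 < 8 → not met
4. catch-reporting audit 280 days ago vs limit 270 → not met
5. condition 'carries more than 16 crew' holds; crew without survival-suit assignment 2 > 0 → not met
6. condition 'operates beyond 50 nautical miles' holds; crew injury coverage $70,000 < $75,000 → not met
7. condition 'processes catch onboard' holds; EPIRB battery test 237 days ago vs limit 180 → not met
Not met: 7 of 7

7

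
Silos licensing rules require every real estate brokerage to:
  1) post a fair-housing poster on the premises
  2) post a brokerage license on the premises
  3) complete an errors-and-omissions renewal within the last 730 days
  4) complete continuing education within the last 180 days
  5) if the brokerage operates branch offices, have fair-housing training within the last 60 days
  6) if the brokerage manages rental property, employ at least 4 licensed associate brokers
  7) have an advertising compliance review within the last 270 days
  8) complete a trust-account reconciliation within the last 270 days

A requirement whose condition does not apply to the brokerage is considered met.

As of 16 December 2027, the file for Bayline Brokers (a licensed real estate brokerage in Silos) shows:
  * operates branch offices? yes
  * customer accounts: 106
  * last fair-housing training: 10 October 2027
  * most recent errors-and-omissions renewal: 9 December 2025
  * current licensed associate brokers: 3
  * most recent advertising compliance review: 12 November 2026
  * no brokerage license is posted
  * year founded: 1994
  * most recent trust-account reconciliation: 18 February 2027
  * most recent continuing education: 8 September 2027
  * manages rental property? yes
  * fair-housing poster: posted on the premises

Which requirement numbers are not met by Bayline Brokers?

2, 3, 5, 6, 7, 8

1. fair-housing poster present → met
2. brokerage license absent → not met
3. errors-and-omissions renewal 737 days ago vs limit 730 → not met
4. continuing education 99 days ago vs limit 180 → met
5. condition 'operates branch offices' holds; fair-housing training 67 days ago vs limit 60 → not met
6. condition 'manages rental property' holds; licensed associate brokers 3 < 4 → not met
7. advertising compliance review 399 days ago vs limit 270 → not met
8. trust-account reconciliation 301 days ago vs limit 270 → not met
Not met: 2, 3, 5, 6, 7, 8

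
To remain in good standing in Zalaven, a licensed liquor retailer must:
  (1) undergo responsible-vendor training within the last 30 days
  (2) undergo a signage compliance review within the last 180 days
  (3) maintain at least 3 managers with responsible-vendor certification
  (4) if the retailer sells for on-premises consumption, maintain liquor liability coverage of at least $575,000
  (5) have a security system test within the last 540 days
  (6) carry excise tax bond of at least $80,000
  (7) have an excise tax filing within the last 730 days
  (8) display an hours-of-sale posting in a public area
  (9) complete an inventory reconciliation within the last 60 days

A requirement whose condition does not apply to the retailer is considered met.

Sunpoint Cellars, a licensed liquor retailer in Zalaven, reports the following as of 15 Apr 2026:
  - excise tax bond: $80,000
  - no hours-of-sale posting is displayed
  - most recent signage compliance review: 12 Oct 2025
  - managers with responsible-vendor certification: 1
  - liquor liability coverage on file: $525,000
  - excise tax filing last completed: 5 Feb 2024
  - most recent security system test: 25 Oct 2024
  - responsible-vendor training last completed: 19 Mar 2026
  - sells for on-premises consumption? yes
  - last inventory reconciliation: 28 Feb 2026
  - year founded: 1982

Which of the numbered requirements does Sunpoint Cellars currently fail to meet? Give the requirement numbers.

1. responsible-vendor training 27 days ago vs limit 30 → met
2. signage compliance review 185 days ago vs limit 180 → not met
3. managers with responsible-vendor certification 1 < 3 → not met
4. condition 'sells for on-premises consumption' holds; liquor liability coverage $525,000 < $575,000 → not met
5. security system test 537 days ago vs limit 540 → met
6. excise tax bond $80,000 ≥ $80,000 → met
7. excise tax filing 800 days ago vs limit 730 → not met
8. hours-of-sale posting absent → not met
9. inventory reconciliation 46 days ago vs limit 60 → met
Not met: 2, 3, 4, 7, 8

2, 3, 4, 7, 8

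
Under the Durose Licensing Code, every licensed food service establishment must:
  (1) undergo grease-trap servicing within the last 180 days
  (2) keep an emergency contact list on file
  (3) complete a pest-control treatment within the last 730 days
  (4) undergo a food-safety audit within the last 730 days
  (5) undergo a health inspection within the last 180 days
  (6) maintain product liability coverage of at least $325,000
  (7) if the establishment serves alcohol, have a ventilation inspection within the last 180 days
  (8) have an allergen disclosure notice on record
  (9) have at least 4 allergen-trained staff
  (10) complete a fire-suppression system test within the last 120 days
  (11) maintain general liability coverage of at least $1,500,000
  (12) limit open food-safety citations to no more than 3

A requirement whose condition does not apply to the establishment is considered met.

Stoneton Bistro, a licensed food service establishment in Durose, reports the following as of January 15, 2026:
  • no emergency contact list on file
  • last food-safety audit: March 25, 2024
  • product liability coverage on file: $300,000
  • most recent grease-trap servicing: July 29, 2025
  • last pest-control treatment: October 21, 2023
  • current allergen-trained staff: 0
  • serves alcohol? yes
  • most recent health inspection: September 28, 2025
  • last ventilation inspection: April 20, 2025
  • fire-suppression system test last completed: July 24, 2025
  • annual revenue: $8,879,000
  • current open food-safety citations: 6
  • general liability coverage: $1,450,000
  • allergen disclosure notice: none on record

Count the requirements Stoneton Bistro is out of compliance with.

9

1. grease-trap servicing 170 days ago vs limit 180 → met
2. emergency contact list absent → not met
3. pest-control treatment 817 days ago vs limit 730 → not met
4. food-safety audit 661 days ago vs limit 730 → met
5. health inspection 109 days ago vs limit 180 → met
6. product liability coverage $300,000 < $325,000 → not met
7. condition 'serves alcohol' holds; ventilation inspection 270 days ago vs limit 180 → not met
8. allergen disclosure notice absent → not met
9. allergen-trained staff 0 < 4 → not met
10. fire-suppression system test 175 days ago vs limit 120 → not met
11. general liability coverage $1,450,000 < $1,500,000 → not met
12. open food-safety citations 6 > 3 → not met
Not met: 9 of 12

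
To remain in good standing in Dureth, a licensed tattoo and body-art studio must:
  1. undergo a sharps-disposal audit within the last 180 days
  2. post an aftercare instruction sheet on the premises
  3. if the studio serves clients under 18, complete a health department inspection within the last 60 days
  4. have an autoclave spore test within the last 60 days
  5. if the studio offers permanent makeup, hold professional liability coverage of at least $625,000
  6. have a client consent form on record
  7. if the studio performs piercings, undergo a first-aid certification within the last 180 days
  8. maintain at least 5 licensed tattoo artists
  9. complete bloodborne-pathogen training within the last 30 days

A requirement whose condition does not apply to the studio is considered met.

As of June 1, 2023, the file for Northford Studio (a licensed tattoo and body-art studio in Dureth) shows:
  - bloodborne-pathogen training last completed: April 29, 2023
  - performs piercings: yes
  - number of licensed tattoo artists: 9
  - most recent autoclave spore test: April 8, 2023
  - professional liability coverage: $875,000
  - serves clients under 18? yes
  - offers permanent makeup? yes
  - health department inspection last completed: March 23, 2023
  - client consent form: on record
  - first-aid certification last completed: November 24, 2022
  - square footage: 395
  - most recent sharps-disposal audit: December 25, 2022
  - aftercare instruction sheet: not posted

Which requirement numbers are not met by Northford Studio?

1. sharps-disposal audit 158 days ago vs limit 180 → met
2. aftercare instruction sheet absent → not met
3. condition 'serves clients under 18' holds; health department inspection 70 days ago vs limit 60 → not met
4. autoclave spore test 54 days ago vs limit 60 → met
5. condition 'offers permanent makeup' holds; professional liability coverage $875,000 ≥ $625,000 → met
6. client consent form present → met
7. condition 'performs piercings' holds; first-aid certification 189 days ago vs limit 180 → not met
8. licensed tattoo artists 9 ≥ 5 → met
9. bloodborne-pathogen training 33 days ago vs limit 30 → not met
Not met: 2, 3, 7, 9

2, 3, 7, 9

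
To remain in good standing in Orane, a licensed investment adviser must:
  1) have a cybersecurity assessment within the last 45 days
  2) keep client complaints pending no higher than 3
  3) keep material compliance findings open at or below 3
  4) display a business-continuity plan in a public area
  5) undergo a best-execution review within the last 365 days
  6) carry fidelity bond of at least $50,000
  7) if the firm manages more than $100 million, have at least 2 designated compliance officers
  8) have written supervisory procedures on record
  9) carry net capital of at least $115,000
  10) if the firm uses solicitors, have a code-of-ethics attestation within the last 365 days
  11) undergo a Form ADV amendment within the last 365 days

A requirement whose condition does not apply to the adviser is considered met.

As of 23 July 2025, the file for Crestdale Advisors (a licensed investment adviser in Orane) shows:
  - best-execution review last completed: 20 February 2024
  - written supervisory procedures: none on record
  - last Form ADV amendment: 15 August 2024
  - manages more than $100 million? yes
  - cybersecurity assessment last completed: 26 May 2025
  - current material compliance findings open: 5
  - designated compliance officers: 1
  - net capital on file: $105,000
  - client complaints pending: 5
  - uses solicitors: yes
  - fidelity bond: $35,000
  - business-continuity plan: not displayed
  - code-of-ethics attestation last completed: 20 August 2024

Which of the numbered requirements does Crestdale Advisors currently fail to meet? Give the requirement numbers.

1, 2, 3, 4, 5, 6, 7, 8, 9

1. cybersecurity assessment 58 days ago vs limit 45 → not met
2. client complaints pending 5 > 3 → not met
3. material compliance findings open 5 > 3 → not met
4. business-continuity plan absent → not met
5. best-execution review 519 days ago vs limit 365 → not met
6. fidelity bond $35,000 < $50,000 → not met
7. condition 'manages more than $100 million' holds; designated compliance officers 1 < 2 → not met
8. written supervisory procedures absent → not met
9. net capital $105,000 < $115,000 → not met
10. condition 'uses solicitors' holds; code-of-ethics attestation 337 days ago vs limit 365 → met
11. Form ADV amendment 342 days ago vs limit 365 → met
Not met: 1, 2, 3, 4, 5, 6, 7, 8, 9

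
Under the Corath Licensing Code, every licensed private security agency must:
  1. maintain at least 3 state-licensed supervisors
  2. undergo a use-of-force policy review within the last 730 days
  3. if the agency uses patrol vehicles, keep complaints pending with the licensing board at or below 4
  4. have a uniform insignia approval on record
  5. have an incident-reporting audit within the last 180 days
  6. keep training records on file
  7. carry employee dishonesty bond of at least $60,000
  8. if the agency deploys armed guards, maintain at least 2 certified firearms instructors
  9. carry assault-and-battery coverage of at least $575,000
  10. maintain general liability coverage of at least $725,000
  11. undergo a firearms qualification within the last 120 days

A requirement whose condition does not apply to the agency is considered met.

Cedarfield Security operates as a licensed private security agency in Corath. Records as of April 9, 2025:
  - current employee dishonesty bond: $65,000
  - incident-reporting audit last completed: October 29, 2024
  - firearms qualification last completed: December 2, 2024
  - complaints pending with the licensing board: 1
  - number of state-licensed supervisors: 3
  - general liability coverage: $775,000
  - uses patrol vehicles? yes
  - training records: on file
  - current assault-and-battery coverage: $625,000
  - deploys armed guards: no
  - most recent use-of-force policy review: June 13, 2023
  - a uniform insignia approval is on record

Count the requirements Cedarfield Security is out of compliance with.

1

1. state-licensed supervisors 3 ≥ 3 → met
2. use-of-force policy review 666 days ago vs limit 730 → met
3. condition 'uses patrol vehicles' holds; complaints pending with the licensing board 1 ≤ 4 → met
4. uniform insignia approval present → met
5. incident-reporting audit 162 days ago vs limit 180 → met
6. training records present → met
7. employee dishonesty bond $65,000 ≥ $60,000 → met
8. condition 'deploys armed guards' does not hold → requirement n/a → met
9. assault-and-battery coverage $625,000 ≥ $575,000 → met
10. general liability coverage $775,000 ≥ $725,000 → met
11. firearms qualification 128 days ago vs limit 120 → not met
Not met: 1 of 11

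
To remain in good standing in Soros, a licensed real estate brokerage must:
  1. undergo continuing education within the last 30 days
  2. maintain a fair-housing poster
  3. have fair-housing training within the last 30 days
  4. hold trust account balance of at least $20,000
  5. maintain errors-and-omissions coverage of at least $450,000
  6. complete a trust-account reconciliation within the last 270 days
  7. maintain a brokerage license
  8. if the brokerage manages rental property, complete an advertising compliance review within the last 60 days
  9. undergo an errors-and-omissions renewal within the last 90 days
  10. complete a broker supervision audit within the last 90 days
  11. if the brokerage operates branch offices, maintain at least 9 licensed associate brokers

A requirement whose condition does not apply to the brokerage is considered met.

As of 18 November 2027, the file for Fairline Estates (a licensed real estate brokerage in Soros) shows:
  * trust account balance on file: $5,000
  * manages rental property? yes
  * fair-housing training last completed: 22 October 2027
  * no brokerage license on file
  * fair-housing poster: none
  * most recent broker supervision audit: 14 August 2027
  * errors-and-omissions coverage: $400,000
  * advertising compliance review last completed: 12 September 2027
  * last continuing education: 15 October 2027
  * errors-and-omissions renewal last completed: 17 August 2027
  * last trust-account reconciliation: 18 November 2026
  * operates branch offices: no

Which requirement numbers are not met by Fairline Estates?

1. continuing education 34 days ago vs limit 30 → not met
2. fair-housing poster absent → not met
3. fair-housing training 27 days ago vs limit 30 → met
4. trust account balance $5,000 < $20,000 → not met
5. errors-and-omissions coverage $400,000 < $450,000 → not met
6. trust-account reconciliation 365 days ago vs limit 270 → not met
7. brokerage license absent → not met
8. condition 'manages rental property' holds; advertising compliance review 67 days ago vs limit 60 → not met
9. errors-and-omissions renewal 93 days ago vs limit 90 → not met
10. broker supervision audit 96 days ago vs limit 90 → not met
11. condition 'operates branch offices' does not hold → requirement n/a → met
Not met: 1, 2, 4, 5, 6, 7, 8, 9, 10

1, 2, 4, 5, 6, 7, 8, 9, 10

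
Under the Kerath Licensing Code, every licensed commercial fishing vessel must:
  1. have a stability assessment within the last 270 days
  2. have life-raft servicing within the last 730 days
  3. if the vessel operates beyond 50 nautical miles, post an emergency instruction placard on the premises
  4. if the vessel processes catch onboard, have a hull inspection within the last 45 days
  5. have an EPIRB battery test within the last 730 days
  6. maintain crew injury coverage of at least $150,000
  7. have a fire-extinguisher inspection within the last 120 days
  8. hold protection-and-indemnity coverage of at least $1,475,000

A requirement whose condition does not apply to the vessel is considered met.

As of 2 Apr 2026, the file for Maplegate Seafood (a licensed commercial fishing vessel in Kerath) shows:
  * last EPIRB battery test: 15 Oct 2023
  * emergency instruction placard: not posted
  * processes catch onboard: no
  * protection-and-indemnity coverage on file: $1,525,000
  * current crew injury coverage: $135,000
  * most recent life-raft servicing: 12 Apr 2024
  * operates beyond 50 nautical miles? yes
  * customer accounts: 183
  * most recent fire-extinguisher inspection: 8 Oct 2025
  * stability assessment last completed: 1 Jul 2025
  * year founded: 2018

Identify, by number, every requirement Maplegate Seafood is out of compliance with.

1. stability assessment 275 days ago vs limit 270 → not met
2. life-raft servicing 720 days ago vs limit 730 → met
3. condition 'operates beyond 50 nautical miles' holds; emergency instruction placard absent → not met
4. condition 'processes catch onboard' does not hold → requirement n/a → met
5. EPIRB battery test 900 days ago vs limit 730 → not met
6. crew injury coverage $135,000 < $150,000 → not met
7. fire-extinguisher inspection 176 days ago vs limit 120 → not met
8. protection-and-indemnity coverage $1,525,000 ≥ $1,475,000 → met
Not met: 1, 3, 5, 6, 7

1, 3, 5, 6, 7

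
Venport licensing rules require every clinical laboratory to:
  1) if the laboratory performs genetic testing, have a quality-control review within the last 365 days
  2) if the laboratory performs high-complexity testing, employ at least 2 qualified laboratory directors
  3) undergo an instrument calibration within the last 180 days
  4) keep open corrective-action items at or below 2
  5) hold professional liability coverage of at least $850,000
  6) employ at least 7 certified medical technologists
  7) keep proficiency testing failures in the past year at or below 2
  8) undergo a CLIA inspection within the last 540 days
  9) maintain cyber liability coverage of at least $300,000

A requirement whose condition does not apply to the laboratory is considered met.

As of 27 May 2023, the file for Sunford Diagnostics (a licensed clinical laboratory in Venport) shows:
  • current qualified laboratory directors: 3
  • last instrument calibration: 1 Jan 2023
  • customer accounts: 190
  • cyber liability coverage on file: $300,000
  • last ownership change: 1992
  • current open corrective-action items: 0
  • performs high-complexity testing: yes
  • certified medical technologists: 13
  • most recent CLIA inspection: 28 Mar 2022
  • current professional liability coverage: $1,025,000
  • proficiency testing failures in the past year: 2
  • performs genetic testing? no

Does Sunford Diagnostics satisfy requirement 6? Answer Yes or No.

6. certified medical technologists 13 ≥ 7 → met

Yes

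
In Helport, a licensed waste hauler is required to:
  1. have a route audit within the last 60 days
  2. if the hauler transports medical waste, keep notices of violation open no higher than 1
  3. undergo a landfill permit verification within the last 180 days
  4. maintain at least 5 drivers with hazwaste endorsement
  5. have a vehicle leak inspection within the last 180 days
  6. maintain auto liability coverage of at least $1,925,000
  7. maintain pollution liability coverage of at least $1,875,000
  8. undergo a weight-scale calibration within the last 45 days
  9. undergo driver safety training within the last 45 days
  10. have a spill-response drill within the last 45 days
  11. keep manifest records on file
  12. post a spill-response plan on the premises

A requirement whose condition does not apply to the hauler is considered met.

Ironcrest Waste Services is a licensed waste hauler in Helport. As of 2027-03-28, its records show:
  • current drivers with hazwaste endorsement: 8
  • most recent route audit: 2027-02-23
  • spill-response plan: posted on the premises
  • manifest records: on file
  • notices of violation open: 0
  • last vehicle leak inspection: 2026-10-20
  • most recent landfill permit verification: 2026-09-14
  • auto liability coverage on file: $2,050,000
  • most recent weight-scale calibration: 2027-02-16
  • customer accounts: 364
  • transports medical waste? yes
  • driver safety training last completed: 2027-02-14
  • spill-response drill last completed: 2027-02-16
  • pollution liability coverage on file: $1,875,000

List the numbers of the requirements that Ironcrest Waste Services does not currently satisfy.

3

1. route audit 33 days ago vs limit 60 → met
2. condition 'transports medical waste' holds; notices of violation open 0 ≤ 1 → met
3. landfill permit verification 195 days ago vs limit 180 → not met
4. drivers with hazwaste endorsement 8 ≥ 5 → met
5. vehicle leak inspection 159 days ago vs limit 180 → met
6. auto liability coverage $2,050,000 ≥ $1,925,000 → met
7. pollution liability coverage $1,875,000 ≥ $1,875,000 → met
8. weight-scale calibration 40 days ago vs limit 45 → met
9. driver safety training 42 days ago vs limit 45 → met
10. spill-response drill 40 days ago vs limit 45 → met
11. manifest records present → met
12. spill-response plan present → met
Not met: 3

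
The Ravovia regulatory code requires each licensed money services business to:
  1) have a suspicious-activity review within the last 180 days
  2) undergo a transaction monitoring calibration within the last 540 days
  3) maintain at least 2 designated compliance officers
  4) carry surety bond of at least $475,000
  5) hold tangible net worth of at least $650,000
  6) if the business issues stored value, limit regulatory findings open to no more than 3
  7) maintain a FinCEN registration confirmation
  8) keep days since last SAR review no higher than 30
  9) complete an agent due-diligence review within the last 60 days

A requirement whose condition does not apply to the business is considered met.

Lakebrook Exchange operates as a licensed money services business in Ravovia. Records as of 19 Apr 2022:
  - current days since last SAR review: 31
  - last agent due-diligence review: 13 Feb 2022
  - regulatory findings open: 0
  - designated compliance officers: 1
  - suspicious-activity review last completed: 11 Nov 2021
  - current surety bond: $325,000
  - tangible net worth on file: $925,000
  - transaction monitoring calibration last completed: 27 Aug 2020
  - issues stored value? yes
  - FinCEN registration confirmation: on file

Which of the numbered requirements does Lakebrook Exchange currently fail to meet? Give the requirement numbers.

2, 3, 4, 8, 9

1. suspicious-activity review 159 days ago vs limit 180 → met
2. transaction monitoring calibration 600 days ago vs limit 540 → not met
3. designated compliance officers 1 < 2 → not met
4. surety bond $325,000 < $475,000 → not met
5. tangible net worth $925,000 ≥ $650,000 → met
6. condition 'issues stored value' holds; regulatory findings open 0 ≤ 3 → met
7. FinCEN registration confirmation present → met
8. days since last SAR review 31 > 30 → not met
9. agent due-diligence review 65 days ago vs limit 60 → not met
Not met: 2, 3, 4, 8, 9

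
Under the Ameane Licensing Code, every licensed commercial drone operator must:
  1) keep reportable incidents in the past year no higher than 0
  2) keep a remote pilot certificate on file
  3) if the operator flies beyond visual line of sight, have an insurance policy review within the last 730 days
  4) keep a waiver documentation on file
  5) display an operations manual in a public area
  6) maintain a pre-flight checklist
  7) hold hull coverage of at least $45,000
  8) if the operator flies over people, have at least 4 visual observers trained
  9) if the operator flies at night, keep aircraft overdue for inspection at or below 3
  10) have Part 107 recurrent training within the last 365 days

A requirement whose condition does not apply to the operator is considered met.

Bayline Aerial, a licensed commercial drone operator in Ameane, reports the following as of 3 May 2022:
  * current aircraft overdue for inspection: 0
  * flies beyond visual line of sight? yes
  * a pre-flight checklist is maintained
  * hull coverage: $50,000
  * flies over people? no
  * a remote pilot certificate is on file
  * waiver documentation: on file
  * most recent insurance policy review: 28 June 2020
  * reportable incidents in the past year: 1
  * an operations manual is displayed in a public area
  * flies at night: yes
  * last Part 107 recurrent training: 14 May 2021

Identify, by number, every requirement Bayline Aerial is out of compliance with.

1. reportable incidents in the past year 1 > 0 → not met
2. remote pilot certificate present → met
3. condition 'flies beyond visual line of sight' holds; insurance policy review 674 days ago vs limit 730 → met
4. waiver documentation present → met
5. operations manual present → met
6. pre-flight checklist present → met
7. hull coverage $50,000 ≥ $45,000 → met
8. condition 'flies over people' does not hold → requirement n/a → met
9. condition 'flies at night' holds; aircraft overdue for inspection 0 ≤ 3 → met
10. Part 107 recurrent training 354 days ago vs limit 365 → met
Not met: 1

1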